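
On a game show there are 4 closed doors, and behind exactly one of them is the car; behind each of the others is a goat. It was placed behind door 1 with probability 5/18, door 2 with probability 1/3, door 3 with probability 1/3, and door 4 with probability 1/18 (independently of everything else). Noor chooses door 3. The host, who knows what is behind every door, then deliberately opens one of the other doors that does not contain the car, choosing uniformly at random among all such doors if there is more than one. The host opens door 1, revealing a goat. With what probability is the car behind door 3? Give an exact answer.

Apply Bayes' rule, conditioning on where the car actually is.
If it is behind door 1 (prior 5/18): the host opened door 1, so this case is ruled out; weight (5/18)·0 = 0.
If it is behind door 2 (prior 1/3): the host has 2 equally likely choices, so probability 1/2; weight (1/3)·(1/2) = 1/6.
If it is behind door 3 (prior 1/3): the host has 3 equally likely choices, so probability 1/3; weight (1/3)·(1/3) = 1/9.
If it is behind door 4 (prior 1/18): the host has 2 equally likely choices, so probability 1/2; weight (1/18)·(1/2) = 1/36.
The weights sum to 11/36.
So P(the car behind door 3 | the host opened door 1) = (1/9) / (11/36) = 4/11.

4/11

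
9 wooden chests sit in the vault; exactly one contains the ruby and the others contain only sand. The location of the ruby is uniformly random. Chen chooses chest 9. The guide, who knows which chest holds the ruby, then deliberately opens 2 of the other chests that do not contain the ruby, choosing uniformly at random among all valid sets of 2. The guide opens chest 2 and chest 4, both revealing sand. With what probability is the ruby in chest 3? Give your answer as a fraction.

4/27

Consider each possible location of the ruby in turn.
If it is in any of chests 1, 3, 5, 6, 7, and 8 (prior 1/9 each): the guide has 21 equally likely choices, so probability 1/21; weight (1/9)·(1/21) = 1/189 each.
If it is in either of chests 2 and 4 (prior 1/9 each): that chest was opened and seen not to hold the prize — ruled out; weight (1/9)·0 = 0 each.
If it is in chest 9 (prior 1/9): the guide has 28 equally likely choices, so probability 1/28; weight (1/9)·(1/28) = 1/252.
The weights sum to 1/28.
So P(the ruby in chest 3 | the guide opened chest 2 and chest 4) = (1/189) / (1/28) = 4/27.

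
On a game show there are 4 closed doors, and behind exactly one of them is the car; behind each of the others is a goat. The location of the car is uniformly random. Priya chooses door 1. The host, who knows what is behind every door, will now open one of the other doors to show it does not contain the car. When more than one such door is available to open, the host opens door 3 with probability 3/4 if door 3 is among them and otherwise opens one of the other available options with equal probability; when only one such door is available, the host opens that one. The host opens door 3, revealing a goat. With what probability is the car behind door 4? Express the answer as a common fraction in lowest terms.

Apply Bayes' rule, conditioning on where the car actually is.
If it is behind any of doors 1, 2, and 4 (prior 1/4 each): door 3 is available, opened with probability 3/4; weight (1/4)·(3/4) = 3/16 each.
If it is behind door 3 (prior 1/4): the host opened door 3, so this case is ruled out; weight (1/4)·0 = 0.
The weights sum to 9/16.
So P(the car behind door 4 | the host opened door 3) = (3/16) / (9/16) = 1/3.

1/3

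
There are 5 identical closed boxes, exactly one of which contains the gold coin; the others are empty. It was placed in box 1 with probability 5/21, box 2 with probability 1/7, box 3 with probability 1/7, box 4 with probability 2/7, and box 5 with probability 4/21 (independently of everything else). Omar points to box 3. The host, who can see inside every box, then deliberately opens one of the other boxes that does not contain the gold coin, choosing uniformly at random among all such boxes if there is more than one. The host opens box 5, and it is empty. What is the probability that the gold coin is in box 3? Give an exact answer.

9/65

Consider each possible location of the gold coin in turn.
If it is in box 1 (prior 5/21): the host has 3 equally likely choices, so probability 1/3; weight (5/21)·(1/3) = 5/63.
If it is in box 2 (prior 1/7): the host has 3 equally likely choices, so probability 1/3; weight (1/7)·(1/3) = 1/21.
If it is in box 3 (prior 1/7): the host has 4 equally likely choices, so probability 1/4; weight (1/7)·(1/4) = 1/28.
If it is in box 4 (prior 2/7): the host has 3 equally likely choices, so probability 1/3; weight (2/7)·(1/3) = 2/21.
If it is in box 5 (prior 4/21): the host opened box 5, so this case is ruled out; weight (4/21)·0 = 0.
The weights sum to 65/252.
So P(the gold coin in box 3 | the host opened box 5) = (1/28) / (65/252) = 9/65.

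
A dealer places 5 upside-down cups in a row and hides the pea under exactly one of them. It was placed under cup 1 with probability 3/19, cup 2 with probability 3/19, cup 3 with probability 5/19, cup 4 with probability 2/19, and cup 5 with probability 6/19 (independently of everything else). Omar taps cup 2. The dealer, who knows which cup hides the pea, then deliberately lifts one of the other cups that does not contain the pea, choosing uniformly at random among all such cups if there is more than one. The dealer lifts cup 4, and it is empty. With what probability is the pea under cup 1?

Apply Bayes' rule, conditioning on where the pea actually is.
If it is under cup 1 (prior 3/19): the dealer has 3 equally likely choices, so probability 1/3; weight (3/19)·(1/3) = 1/19.
If it is under cup 2 (prior 3/19): the dealer has 4 equally likely choices, so probability 1/4; weight (3/19)·(1/4) = 3/76.
If it is under cup 3 (prior 5/19): the dealer has 3 equally likely choices, so probability 1/3; weight (5/19)·(1/3) = 5/57.
If it is under cup 4 (prior 2/19): the dealer opened cup 4, so this case is ruled out; weight (2/19)·0 = 0.
If it is under cup 5 (prior 6/19): the dealer has 3 equally likely choices, so probability 1/3; weight (6/19)·(1/3) = 2/19.
The weights sum to 65/228.
So P(the pea under cup 1 | the dealer opened cup 4) = (1/19) / (65/228) = 12/65.

12/65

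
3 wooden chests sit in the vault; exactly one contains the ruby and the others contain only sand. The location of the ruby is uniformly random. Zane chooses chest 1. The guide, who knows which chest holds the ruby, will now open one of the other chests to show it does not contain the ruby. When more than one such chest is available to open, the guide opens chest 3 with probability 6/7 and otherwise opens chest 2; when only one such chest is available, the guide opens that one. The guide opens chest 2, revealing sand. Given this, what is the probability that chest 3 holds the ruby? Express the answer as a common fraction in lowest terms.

Apply Bayes' rule, conditioning on where the ruby actually is.
If it is in chest 1 (prior 1/3): chest 3 is available but not opened, probability 1/7; weight (1/3)·(1/7) = 1/21.
If it is in chest 2 (prior 1/3): the guide opened chest 2, so this case is ruled out; weight (1/3)·0 = 0.
If it is in chest 3 (prior 1/3): only chest 2 is available, probability 1; weight (1/3)·1 = 1/3.
The weights sum to 8/21.
So P(the ruby in chest 3 | the guide opened chest 2) = (1/3) / (8/21) = 7/8.

7/8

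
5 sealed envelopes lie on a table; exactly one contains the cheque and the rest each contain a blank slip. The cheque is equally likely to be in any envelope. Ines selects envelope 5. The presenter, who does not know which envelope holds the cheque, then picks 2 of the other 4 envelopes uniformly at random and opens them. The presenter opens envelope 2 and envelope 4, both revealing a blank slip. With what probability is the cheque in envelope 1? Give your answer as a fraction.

1/3

Apply Bayes' rule, conditioning on where the cheque actually is.
If it is in any of envelopes 1, 3, and 5 (prior 1/5 each): the presenter picks exactly this set with probability 1/6 regardless, and none is the prize; weight (1/5)·(1/6) = 1/30 each.
If it is in either of envelopes 2 and 4 (prior 1/5 each): that envelope was opened and seen not to hold the prize — ruled out; weight (1/5)·0 = 0 each.
The weights sum to 1/10.
So P(the cheque in envelope 1 | the presenter opened envelope 2 and envelope 4) = (1/30) / (1/10) = 1/3.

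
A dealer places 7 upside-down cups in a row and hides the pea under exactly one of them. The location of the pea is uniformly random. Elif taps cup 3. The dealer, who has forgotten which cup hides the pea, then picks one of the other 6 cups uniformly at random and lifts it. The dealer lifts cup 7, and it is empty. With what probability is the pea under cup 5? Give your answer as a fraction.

1/6

Because the dealer chose which cup to lift without knowing where the pea is, the choice is independent of the prize location. Learning that cup 7 does not hold the pea simply rules out that one location and leaves the remaining 6 cups still equally likely by symmetry.
So P(the pea under cup 5) = 1/6.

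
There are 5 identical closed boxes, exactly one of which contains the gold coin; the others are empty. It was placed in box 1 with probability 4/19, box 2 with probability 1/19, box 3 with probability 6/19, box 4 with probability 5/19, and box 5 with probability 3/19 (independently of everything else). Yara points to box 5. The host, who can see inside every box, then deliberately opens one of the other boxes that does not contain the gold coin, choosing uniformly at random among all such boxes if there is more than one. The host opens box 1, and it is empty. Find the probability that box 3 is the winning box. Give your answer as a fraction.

Apply Bayes' rule, conditioning on where the gold coin actually is.
If it is in box 1 (prior 4/19): the host opened box 1, so this case is ruled out; weight (4/19)·0 = 0.
If it is in box 2 (prior 1/19): the host has 3 equally likely choices, so probability 1/3; weight (1/19)·(1/3) = 1/57.
If it is in box 3 (prior 6/19): the host has 3 equally likely choices, so probability 1/3; weight (6/19)·(1/3) = 2/19.
If it is in box 4 (prior 5/19): the host has 3 equally likely choices, so probability 1/3; weight (5/19)·(1/3) = 5/57.
If it is in box 5 (prior 3/19): the host has 4 equally likely choices, so probability 1/4; weight (3/19)·(1/4) = 3/76.
The weights sum to 1/4.
So P(the gold coin in box 3 | the host opened box 1) = (2/19) / (1/4) = 8/19.

8/19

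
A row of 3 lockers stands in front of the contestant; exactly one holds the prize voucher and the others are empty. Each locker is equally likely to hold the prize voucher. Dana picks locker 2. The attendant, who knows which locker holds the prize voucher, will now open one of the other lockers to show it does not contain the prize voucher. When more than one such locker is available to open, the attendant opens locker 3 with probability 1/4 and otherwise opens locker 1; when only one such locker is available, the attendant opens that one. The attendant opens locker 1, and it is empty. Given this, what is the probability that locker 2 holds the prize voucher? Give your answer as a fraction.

3/7

Consider each possible location of the prize voucher in turn.
If it is in locker 1 (prior 1/3): the attendant opened locker 1, so this case is ruled out; weight (1/3)·0 = 0.
If it is in locker 2 (prior 1/3): locker 3 is available but not opened, probability 3/4; weight (1/3)·(3/4) = 1/4.
If it is in locker 3 (prior 1/3): only locker 1 is available, probability 1; weight (1/3)·1 = 1/3.
The weights sum to 7/12.
So P(the prize voucher in locker 2 | the attendant opened locker 1) = (1/4) / (7/12) = 3/7.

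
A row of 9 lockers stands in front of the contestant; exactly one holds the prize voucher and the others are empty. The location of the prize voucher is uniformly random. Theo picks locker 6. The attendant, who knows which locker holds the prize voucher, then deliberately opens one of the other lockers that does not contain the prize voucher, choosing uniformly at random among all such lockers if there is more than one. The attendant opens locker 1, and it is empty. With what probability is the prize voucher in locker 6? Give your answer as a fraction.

1/9

Consider each possible location of the prize voucher in turn.
If it is in locker 1 (prior 1/9): the attendant opened locker 1, so this case is ruled out; weight (1/9)·0 = 0.
If it is in any of lockers 2, 3, 4, 5, 7, 8, and 9 (prior 1/9 each): the attendant has 7 equally likely choices, so probability 1/7; weight (1/9)·(1/7) = 1/63 each.
If it is in locker 6 (prior 1/9): the attendant has 8 equally likely choices, so probability 1/8; weight (1/9)·(1/8) = 1/72.
The weights sum to 1/8.
So P(the prize voucher in locker 6 | the attendant opened locker 1) = (1/72) / (1/8) = 1/9.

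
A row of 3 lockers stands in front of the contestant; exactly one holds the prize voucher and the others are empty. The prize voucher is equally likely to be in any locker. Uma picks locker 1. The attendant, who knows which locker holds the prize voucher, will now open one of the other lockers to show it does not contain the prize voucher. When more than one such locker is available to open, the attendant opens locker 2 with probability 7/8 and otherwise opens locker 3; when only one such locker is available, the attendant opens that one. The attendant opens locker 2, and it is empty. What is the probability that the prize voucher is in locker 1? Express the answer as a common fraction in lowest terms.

7/15

Consider each possible location of the prize voucher in turn.
If it is in locker 1 (prior 1/3): locker 2 is available, opened with probability 7/8; weight (1/3)·(7/8) = 7/24.
If it is in locker 2 (prior 1/3): the attendant opened locker 2, so this case is ruled out; weight (1/3)·0 = 0.
If it is in locker 3 (prior 1/3): only locker 2 is available, probability 1; weight (1/3)·1 = 1/3.
The weights sum to 5/8.
So P(the prize voucher in locker 1 | the attendant opened locker 2) = (7/24) / (5/8) = 7/15.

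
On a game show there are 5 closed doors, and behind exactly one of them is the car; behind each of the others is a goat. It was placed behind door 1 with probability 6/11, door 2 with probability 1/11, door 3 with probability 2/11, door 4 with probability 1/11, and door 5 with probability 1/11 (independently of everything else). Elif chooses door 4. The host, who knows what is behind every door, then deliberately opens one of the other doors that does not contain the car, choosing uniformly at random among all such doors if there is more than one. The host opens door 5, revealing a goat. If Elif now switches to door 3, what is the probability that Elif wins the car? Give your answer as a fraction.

8/39

Consider each possible location of the car in turn.
If it is behind door 1 (prior 6/11): the host has 3 equally likely choices, so probability 1/3; weight (6/11)·(1/3) = 2/11.
If it is behind door 2 (prior 1/11): the host has 3 equally likely choices, so probability 1/3; weight (1/11)·(1/3) = 1/33.
If it is behind door 3 (prior 2/11): the host has 3 equally likely choices, so probability 1/3; weight (2/11)·(1/3) = 2/33.
If it is behind door 4 (prior 1/11): the host has 4 equally likely choices, so probability 1/4; weight (1/11)·(1/4) = 1/44.
If it is behind door 5 (prior 1/11): the host opened door 5, so this case is ruled out; weight (1/11)·0 = 0.
The weights sum to 13/44.
So P(the car behind door 3 | the host opened door 5) = (2/33) / (13/44) = 8/39.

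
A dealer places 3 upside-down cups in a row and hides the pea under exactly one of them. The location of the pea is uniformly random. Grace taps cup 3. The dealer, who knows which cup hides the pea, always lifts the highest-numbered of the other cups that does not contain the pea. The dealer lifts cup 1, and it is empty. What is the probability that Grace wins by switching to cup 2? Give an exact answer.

Condition on the true location of the pea.
If it is under cup 1 (prior 1/3): the dealer opened cup 1, so this case is ruled out; weight (1/3)·0 = 0.
If it is under cup 2 (prior 1/3): cup 1 is the highest-numbered option available, probability 1; weight (1/3)·1 = 1/3.
If it is under cup 3 (prior 1/3): the dealer would have opened cup 2 instead, probability 0; weight (1/3)·0 = 0.
The weights sum to 1/3.
So P(the pea under cup 2 | the dealer opened cup 1) = (1/3) / (1/3) = 1.

1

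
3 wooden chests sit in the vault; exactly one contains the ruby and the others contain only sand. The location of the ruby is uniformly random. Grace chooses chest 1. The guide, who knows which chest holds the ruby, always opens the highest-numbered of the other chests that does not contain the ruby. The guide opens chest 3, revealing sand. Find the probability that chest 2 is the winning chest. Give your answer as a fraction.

Apply Bayes' rule, conditioning on where the ruby actually is.
If it is in either of chests 1 and 2 (prior 1/3 each): chest 3 is the highest-numbered option available, probability 1; weight (1/3)·1 = 1/3 each.
If it is in chest 3 (prior 1/3): the guide opened chest 3, so this case is ruled out; weight (1/3)·0 = 0.
The weights sum to 2/3.
So P(the ruby in chest 2 | the guide opened chest 3) = (1/3) / (2/3) = 1/2.

1/2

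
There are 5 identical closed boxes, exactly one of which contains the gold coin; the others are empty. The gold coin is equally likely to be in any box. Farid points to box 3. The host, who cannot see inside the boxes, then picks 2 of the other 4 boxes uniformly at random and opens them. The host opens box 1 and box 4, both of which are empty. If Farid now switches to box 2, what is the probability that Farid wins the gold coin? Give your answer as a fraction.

Consider each possible location of the gold coin in turn.
If it is in either of boxes 1 and 4 (prior 1/5 each): that box was opened and seen not to hold the prize — ruled out; weight (1/5)·0 = 0 each.
If it is in any of boxes 2, 3, and 5 (prior 1/5 each): the host picks exactly this set with probability 1/6 regardless, and none is the prize; weight (1/5)·(1/6) = 1/30 each.
The weights sum to 1/10.
So P(the gold coin in box 2 | the host opened box 1 and box 4) = (1/30) / (1/10) = 1/3.

1/3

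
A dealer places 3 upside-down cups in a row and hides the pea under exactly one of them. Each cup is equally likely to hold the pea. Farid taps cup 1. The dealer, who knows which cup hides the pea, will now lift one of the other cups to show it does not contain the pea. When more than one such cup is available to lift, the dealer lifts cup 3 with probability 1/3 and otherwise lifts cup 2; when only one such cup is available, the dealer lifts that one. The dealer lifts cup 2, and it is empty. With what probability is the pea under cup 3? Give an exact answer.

Apply Bayes' rule, conditioning on where the pea actually is.
If it is under cup 1 (prior 1/3): cup 3 is available but not opened, probability 2/3; weight (1/3)·(2/3) = 2/9.
If it is under cup 2 (prior 1/3): the dealer opened cup 2, so this case is ruled out; weight (1/3)·0 = 0.
If it is under cup 3 (prior 1/3): only cup 2 is available, probability 1; weight (1/3)·1 = 1/3.
The weights sum to 5/9.
So P(the pea under cup 3 | the dealer opened cup 2) = (1/3) / (5/9) = 3/5.

3/5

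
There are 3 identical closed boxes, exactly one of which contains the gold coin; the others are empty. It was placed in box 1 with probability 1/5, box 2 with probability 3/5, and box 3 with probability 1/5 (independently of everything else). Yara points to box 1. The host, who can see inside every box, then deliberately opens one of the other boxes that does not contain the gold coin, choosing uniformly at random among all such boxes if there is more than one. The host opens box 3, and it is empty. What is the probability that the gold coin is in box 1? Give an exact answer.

Condition on the true location of the gold coin.
If it is in box 1 (prior 1/5): the host has 2 equally likely choices, so probability 1/2; weight (1/5)·(1/2) = 1/10.
If it is in box 2 (prior 3/5): the host has no choice, probability 1; weight (3/5)·1 = 3/5.
If it is in box 3 (prior 1/5): the host opened box 3, so this case is ruled out; weight (1/5)·0 = 0.
The weights sum to 7/10.
So P(the gold coin in box 1 | the host opened box 3) = (1/10) / (7/10) = 1/7.

1/7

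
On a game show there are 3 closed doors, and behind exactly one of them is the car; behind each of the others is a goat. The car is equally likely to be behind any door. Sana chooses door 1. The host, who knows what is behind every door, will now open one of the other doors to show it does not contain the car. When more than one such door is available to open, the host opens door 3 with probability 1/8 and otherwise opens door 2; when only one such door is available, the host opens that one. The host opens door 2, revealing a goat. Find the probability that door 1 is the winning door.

7/15

Condition on the true location of the car.
If it is behind door 1 (prior 1/3): door 3 is available but not opened, probability 7/8; weight (1/3)·(7/8) = 7/24.
If it is behind door 2 (prior 1/3): the host opened door 2, so this case is ruled out; weight (1/3)·0 = 0.
If it is behind door 3 (prior 1/3): only door 2 is available, probability 1; weight (1/3)·1 = 1/3.
The weights sum to 5/8.
So P(the car behind door 1 | the host opened door 2) = (7/24) / (5/8) = 7/15.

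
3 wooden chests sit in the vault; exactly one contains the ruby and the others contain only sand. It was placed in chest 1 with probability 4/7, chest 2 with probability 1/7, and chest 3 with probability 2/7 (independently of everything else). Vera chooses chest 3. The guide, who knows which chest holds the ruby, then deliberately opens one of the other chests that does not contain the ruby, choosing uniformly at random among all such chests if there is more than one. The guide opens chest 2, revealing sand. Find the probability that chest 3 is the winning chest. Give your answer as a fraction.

Condition on the true location of the ruby.
If it is in chest 1 (prior 4/7): the guide has no choice, probability 1; weight (4/7)·1 = 4/7.
If it is in chest 2 (prior 1/7): the guide opened chest 2, so this case is ruled out; weight (1/7)·0 = 0.
If it is in chest 3 (prior 2/7): the guide has 2 equally likely choices, so probability 1/2; weight (2/7)·(1/2) = 1/7.
The weights sum to 5/7.
So P(the ruby in chest 3 | the guide opened chest 2) = (1/7) / (5/7) = 1/5.

1/5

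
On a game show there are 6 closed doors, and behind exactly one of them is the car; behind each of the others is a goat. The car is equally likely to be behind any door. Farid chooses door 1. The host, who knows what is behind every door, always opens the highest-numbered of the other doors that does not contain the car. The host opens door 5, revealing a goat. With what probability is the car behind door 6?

1

Condition on the true location of the car.
If it is behind any of doors 1, 2, 3, and 4 (prior 1/6 each): the host would have opened door 6 instead, probability 0; weight (1/6)·0 = 0 each.
If it is behind door 5 (prior 1/6): the host opened door 5, so this case is ruled out; weight (1/6)·0 = 0.
If it is behind door 6 (prior 1/6): door 5 is the highest-numbered option available, probability 1; weight (1/6)·1 = 1/6.
The weights sum to 1/6.
So P(the car behind door 6 | the host opened door 5) = (1/6) / (1/6) = 1.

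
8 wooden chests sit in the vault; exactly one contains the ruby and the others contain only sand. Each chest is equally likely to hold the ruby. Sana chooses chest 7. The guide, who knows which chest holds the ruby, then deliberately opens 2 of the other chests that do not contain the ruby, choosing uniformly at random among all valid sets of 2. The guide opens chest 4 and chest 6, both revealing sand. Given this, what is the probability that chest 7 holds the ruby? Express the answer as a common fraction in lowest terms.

Apply Bayes' rule, conditioning on where the ruby actually is.
If it is in any of chests 1, 2, 3, 5, and 8 (prior 1/8 each): the guide has 15 equally likely choices, so probability 1/15; weight (1/8)·(1/15) = 1/120 each.
If it is in either of chests 4 and 6 (prior 1/8 each): that chest was opened and seen not to hold the prize — ruled out; weight (1/8)·0 = 0 each.
If it is in chest 7 (prior 1/8): the guide has 21 equally likely choices, so probability 1/21; weight (1/8)·(1/21) = 1/168.
The weights sum to 1/21.
So P(the ruby in chest 7 | the guide opened chest 4 and chest 6) = (1/168) / (1/21) = 1/8.

1/8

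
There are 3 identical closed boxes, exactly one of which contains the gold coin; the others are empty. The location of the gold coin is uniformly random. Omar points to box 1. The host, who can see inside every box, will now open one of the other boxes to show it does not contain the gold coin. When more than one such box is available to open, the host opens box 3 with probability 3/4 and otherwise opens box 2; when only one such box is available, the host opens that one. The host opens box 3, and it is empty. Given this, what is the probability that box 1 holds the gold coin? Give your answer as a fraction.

Apply Bayes' rule, conditioning on where the gold coin actually is.
If it is in box 1 (prior 1/3): box 3 is available, opened with probability 3/4; weight (1/3)·(3/4) = 1/4.
If it is in box 2 (prior 1/3): only box 3 is available, probability 1; weight (1/3)·1 = 1/3.
If it is in box 3 (prior 1/3): the host opened box 3, so this case is ruled out; weight (1/3)·0 = 0.
The weights sum to 7/12.
So P(the gold coin in box 1 | the host opened box 3) = (1/4) / (7/12) = 3/7.

3/7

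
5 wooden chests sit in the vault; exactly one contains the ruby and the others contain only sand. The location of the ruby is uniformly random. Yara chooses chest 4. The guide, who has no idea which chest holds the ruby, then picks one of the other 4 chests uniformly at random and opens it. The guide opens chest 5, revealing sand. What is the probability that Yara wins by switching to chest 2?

Because the guide chose which chest to open without knowing where the ruby is, the choice is independent of the prize location. Learning that chest 5 does not hold the ruby simply rules out that one location and leaves the remaining 4 chests still equally likely by symmetry.
So P(the ruby in chest 2) = 1/4.

1/4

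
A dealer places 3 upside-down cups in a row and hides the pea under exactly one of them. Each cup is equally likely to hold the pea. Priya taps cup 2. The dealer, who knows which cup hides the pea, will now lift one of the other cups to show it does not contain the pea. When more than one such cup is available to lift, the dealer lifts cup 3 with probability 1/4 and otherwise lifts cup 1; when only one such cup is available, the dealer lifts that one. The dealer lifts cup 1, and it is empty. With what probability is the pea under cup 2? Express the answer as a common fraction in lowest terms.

Apply Bayes' rule, conditioning on where the pea actually is.
If it is under cup 1 (prior 1/3): the dealer opened cup 1, so this case is ruled out; weight (1/3)·0 = 0.
If it is under cup 2 (prior 1/3): cup 3 is available but not opened, probability 3/4; weight (1/3)·(3/4) = 1/4.
If it is under cup 3 (prior 1/3): only cup 1 is available, probability 1; weight (1/3)·1 = 1/3.
The weights sum to 7/12.
So P(the pea under cup 2 | the dealer opened cup 1) = (1/4) / (7/12) = 3/7.

3/7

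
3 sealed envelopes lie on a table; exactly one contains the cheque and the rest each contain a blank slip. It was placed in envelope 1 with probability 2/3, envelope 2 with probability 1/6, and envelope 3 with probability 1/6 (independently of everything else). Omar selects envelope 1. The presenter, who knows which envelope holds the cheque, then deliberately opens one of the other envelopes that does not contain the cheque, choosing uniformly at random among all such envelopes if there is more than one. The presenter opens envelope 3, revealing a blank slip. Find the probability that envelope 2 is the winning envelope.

Apply Bayes' rule, conditioning on where the cheque actually is.
If it is in envelope 1 (prior 2/3): the presenter has 2 equally likely choices, so probability 1/2; weight (2/3)·(1/2) = 1/3.
If it is in envelope 2 (prior 1/6): the presenter has no choice, probability 1; weight (1/6)·1 = 1/6.
If it is in envelope 3 (prior 1/6): the presenter opened envelope 3, so this case is ruled out; weight (1/6)·0 = 0.
The weights sum to 1/2.
So P(the cheque in envelope 2 | the presenter opened envelope 3) = (1/6) / (1/2) = 1/3.

1/3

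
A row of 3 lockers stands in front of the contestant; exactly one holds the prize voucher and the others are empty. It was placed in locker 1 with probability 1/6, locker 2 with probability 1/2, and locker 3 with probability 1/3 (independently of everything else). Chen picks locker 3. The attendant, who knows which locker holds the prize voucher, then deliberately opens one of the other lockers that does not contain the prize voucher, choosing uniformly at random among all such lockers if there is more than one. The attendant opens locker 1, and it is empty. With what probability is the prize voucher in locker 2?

Condition on the true location of the prize voucher.
If it is in locker 1 (prior 1/6): the attendant opened locker 1, so this case is ruled out; weight (1/6)·0 = 0.
If it is in locker 2 (prior 1/2): the attendant has no choice, probability 1; weight (1/2)·1 = 1/2.
If it is in locker 3 (prior 1/3): the attendant has 2 equally likely choices, so probability 1/2; weight (1/3)·(1/2) = 1/6.
The weights sum to 2/3.
So P(the prize voucher in locker 2 | the attendant opened locker 1) = (1/2) / (2/3) = 3/4.

3/4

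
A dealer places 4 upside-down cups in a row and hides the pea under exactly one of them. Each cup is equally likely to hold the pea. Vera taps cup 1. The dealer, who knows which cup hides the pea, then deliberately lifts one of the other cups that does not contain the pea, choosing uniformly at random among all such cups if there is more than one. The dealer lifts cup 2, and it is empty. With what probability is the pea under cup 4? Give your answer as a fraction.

Apply Bayes' rule, conditioning on where the pea actually is.
If it is under cup 1 (prior 1/4): the dealer has 3 equally likely choices, so probability 1/3; weight (1/4)·(1/3) = 1/12.
If it is under cup 2 (prior 1/4): the dealer opened cup 2, so this case is ruled out; weight (1/4)·0 = 0.
If it is under either of cups 3 and 4 (prior 1/4 each): the dealer has 2 equally likely choices, so probability 1/2; weight (1/4)·(1/2) = 1/8 each.
The weights sum to 1/3.
So P(the pea under cup 4 | the dealer opened cup 2) = (1/8) / (1/3) = 3/8.

3/8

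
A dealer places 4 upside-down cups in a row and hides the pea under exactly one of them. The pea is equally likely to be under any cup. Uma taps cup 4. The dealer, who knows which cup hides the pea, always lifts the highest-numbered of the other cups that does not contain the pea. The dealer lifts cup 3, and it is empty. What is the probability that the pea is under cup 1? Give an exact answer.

Condition on the true location of the pea.
If it is under any of cups 1, 2, and 4 (prior 1/4 each): cup 3 is the highest-numbered option available, probability 1; weight (1/4)·1 = 1/4 each.
If it is under cup 3 (prior 1/4): the dealer opened cup 3, so this case is ruled out; weight (1/4)·0 = 0.
The weights sum to 3/4.
So P(the pea under cup 1 | the dealer opened cup 3) = (1/4) / (3/4) = 1/3.

1/3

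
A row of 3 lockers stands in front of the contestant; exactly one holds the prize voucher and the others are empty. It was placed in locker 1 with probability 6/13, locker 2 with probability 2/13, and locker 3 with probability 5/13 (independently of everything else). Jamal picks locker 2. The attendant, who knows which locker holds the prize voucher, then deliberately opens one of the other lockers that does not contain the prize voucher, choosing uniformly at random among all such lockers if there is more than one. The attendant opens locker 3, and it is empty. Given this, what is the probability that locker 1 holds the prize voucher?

6/7

Condition on the true location of the prize voucher.
If it is in locker 1 (prior 6/13): the attendant has no choice, probability 1; weight (6/13)·1 = 6/13.
If it is in locker 2 (prior 2/13): the attendant has 2 equally likely choices, so probability 1/2; weight (2/13)·(1/2) = 1/13.
If it is in locker 3 (prior 5/13): the attendant opened locker 3, so this case is ruled out; weight (5/13)·0 = 0.
The weights sum to 7/13.
So P(the prize voucher in locker 1 | the attendant opened locker 3) = (6/13) / (7/13) = 6/7.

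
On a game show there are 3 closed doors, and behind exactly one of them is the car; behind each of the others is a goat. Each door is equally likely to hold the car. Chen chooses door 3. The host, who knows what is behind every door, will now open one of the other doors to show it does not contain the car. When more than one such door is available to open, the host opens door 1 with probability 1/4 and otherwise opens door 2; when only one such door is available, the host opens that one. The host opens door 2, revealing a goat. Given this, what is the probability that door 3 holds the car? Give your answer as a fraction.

Consider each possible location of the car in turn.
If it is behind door 1 (prior 1/3): only door 2 is available, probability 1; weight (1/3)·1 = 1/3.
If it is behind door 2 (prior 1/3): the host opened door 2, so this case is ruled out; weight (1/3)·0 = 0.
If it is behind door 3 (prior 1/3): door 1 is available but not opened, probability 3/4; weight (1/3)·(3/4) = 1/4.
The weights sum to 7/12.
So P(the car behind door 3 | the host opened door 2) = (1/4) / (7/12) = 3/7.

3/7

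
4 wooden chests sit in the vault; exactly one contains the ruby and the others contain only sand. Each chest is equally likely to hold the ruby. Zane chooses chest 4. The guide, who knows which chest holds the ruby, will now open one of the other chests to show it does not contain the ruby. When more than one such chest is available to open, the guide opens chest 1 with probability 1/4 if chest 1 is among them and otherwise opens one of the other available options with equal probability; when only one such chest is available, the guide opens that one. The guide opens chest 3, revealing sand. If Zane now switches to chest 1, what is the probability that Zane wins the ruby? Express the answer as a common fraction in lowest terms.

Consider each possible location of the ruby in turn.
If it is in chest 1 (prior 1/4): chest 1 holds the prize so is unavailable; the guide chooses uniformly among the 2 others, probability 1/2; weight (1/4)·(1/2) = 1/8.
If it is in chest 2 (prior 1/4): chest 1 is available but not opened, probability 3/4; weight (1/4)·(3/4) = 3/16.
If it is in chest 3 (prior 1/4): the guide opened chest 3, so this case is ruled out; weight (1/4)·0 = 0.
If it is in chest 4 (prior 1/4): chest 1 is available but not opened; chest 3 gets probability (1 − 1/4)/2 = 3/8; weight (1/4)·(3/8) = 3/32.
The weights sum to 13/32.
So P(the ruby in chest 1 | the guide opened chest 3) = (1/8) / (13/32) = 4/13.

4/13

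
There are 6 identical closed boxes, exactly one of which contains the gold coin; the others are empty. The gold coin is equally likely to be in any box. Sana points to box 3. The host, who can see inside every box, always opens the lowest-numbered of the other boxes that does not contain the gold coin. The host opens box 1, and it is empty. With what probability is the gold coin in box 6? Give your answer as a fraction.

1/5

Consider each possible location of the gold coin in turn.
If it is in box 1 (prior 1/6): the host opened box 1, so this case is ruled out; weight (1/6)·0 = 0.
If it is in any of boxes 2, 3, 4, 5, and 6 (prior 1/6 each): box 1 is the lowest-numbered option available, probability 1; weight (1/6)·1 = 1/6 each.
The weights sum to 5/6.
So P(the gold coin in box 6 | the host opened box 1) = (1/6) / (5/6) = 1/5.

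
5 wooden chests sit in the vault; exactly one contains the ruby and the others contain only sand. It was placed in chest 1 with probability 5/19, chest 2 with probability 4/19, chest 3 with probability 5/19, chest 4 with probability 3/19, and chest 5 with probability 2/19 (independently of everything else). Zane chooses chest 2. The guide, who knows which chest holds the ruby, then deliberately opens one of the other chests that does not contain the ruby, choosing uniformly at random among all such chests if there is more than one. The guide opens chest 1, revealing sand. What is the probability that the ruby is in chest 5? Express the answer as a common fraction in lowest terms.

Condition on the true location of the ruby.
If it is in chest 1 (prior 5/19): the guide opened chest 1, so this case is ruled out; weight (5/19)·0 = 0.
If it is in chest 2 (prior 4/19): the guide has 4 equally likely choices, so probability 1/4; weight (4/19)·(1/4) = 1/19.
If it is in chest 3 (prior 5/19): the guide has 3 equally likely choices, so probability 1/3; weight (5/19)·(1/3) = 5/57.
If it is in chest 4 (prior 3/19): the guide has 3 equally likely choices, so probability 1/3; weight (3/19)·(1/3) = 1/19.
If it is in chest 5 (prior 2/19): the guide has 3 equally likely choices, so probability 1/3; weight (2/19)·(1/3) = 2/57.
The weights sum to 13/57.
So P(the ruby in chest 5 | the guide opened chest 1) = (2/57) / (13/57) = 2/13.

2/13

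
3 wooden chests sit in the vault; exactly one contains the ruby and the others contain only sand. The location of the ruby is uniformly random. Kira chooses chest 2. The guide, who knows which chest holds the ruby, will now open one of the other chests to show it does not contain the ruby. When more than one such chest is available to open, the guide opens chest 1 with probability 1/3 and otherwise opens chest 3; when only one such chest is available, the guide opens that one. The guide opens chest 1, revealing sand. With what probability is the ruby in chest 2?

1/4

Condition on the true location of the ruby.
If it is in chest 1 (prior 1/3): the guide opened chest 1, so this case is ruled out; weight (1/3)·0 = 0.
If it is in chest 2 (prior 1/3): chest 1 is available, opened with probability 1/3; weight (1/3)·(1/3) = 1/9.
If it is in chest 3 (prior 1/3): only chest 1 is available, probability 1; weight (1/3)·1 = 1/3.
The weights sum to 4/9.
So P(the ruby in chest 2 | the guide opened chest 1) = (1/9) / (4/9) = 1/4.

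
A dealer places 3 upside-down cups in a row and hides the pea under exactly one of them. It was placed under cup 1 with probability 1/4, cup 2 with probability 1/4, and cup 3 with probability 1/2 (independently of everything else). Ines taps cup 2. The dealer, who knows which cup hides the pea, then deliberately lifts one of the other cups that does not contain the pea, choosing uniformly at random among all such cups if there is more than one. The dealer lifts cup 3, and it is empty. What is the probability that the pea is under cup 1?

2/3

Consider each possible location of the pea in turn.
If it is under cup 1 (prior 1/4): the dealer has no choice, probability 1; weight (1/4)·1 = 1/4.
If it is under cup 2 (prior 1/4): the dealer has 2 equally likely choices, so probability 1/2; weight (1/4)·(1/2) = 1/8.
If it is under cup 3 (prior 1/2): the dealer opened cup 3, so this case is ruled out; weight (1/2)·0 = 0.
The weights sum to 3/8.
So P(the pea under cup 1 | the dealer opened cup 3) = (1/4) / (3/8) = 2/3.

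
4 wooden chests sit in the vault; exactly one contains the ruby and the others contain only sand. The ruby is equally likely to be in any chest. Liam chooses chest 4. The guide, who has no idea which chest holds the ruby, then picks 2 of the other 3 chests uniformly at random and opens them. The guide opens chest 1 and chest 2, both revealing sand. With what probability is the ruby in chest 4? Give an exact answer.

1/2

Because the guide chose which chests to open without knowing where the ruby is, the choice is independent of the prize location. Learning that none of the 2 opened chests holds the ruby simply rules out those 2 locations and leaves the remaining 2 chests still equally likely by symmetry.
So P(the ruby in chest 4) = 1/2.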